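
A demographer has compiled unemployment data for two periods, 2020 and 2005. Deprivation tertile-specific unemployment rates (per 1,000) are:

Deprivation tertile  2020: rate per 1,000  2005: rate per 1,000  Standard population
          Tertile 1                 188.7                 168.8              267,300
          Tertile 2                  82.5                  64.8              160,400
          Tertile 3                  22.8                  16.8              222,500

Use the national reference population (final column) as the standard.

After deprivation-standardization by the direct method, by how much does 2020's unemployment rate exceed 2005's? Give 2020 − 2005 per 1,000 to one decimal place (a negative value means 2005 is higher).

14.6

Standard total = 650,200; weights = 0.4111, 0.2467, 0.3422.
2020: 0.4111×188.7 + 0.2467×82.5 + 0.3422×22.8 = 105.7298 per 1,000.
2005: 0.4111×168.8 + 0.2467×64.8 + 0.3422×16.8 = 91.1291 per 1,000.
Difference = 105.7298 − 91.1291 = 14.6007.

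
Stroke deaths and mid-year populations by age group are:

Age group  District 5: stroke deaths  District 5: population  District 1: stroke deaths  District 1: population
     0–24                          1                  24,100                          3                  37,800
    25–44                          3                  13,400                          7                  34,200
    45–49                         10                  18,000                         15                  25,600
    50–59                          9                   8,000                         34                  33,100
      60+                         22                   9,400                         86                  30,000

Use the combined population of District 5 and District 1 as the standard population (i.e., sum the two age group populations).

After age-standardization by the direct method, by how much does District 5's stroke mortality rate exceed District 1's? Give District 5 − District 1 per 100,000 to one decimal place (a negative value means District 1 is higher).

Age-specific rates per 100,000 for District 5: 4.15, 22.39, 55.56, 112.50, 234.04.
For District 1: 7.94, 20.47, 58.59, 102.72, 286.67.
Combined standard total = 233,600; weights = 0.2650, 0.2038, 0.1866, 0.1759, 0.1687.
District 5: 0.2650×4.15 + 0.2038×22.39 + 0.1866×55.56 + 0.1759×112.50 + 0.1687×234.04 = 75.2987 per 100,000.
District 1: 0.2650×7.94 + 0.2038×20.47 + 0.1866×58.59 + 0.1759×102.72 + 0.1687×286.67 = 83.6329 per 100,000.
Difference = 75.2987 − 83.6329 = -8.3342.

-8.3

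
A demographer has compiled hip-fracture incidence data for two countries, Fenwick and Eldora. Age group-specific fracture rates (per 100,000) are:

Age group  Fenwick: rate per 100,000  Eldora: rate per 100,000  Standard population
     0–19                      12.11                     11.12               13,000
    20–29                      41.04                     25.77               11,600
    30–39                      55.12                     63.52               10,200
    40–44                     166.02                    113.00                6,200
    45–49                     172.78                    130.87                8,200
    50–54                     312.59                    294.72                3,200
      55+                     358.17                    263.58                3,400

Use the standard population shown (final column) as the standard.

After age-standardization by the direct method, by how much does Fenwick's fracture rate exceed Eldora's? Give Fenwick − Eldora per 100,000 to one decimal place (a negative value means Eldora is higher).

20.7

Standard total = 55,800; weights = 0.2330, 0.2079, 0.1828, 0.1111, 0.1470, 0.0573, 0.0609.
Fenwick: 0.2330×12.11 + 0.2079×41.04 + 0.1828×55.12 + 0.1111×166.02 + 0.1470×172.78 + 0.0573×312.59 + 0.0609×358.17 = 105.0162 per 100,000.
Eldora: 0.2330×11.12 + 0.2079×25.77 + 0.1828×63.52 + 0.1111×113.00 + 0.1470×130.87 + 0.0573×294.72 + 0.0609×263.58 = 84.3084 per 100,000.
Difference = 105.0162 − 84.3084 = 20.7078.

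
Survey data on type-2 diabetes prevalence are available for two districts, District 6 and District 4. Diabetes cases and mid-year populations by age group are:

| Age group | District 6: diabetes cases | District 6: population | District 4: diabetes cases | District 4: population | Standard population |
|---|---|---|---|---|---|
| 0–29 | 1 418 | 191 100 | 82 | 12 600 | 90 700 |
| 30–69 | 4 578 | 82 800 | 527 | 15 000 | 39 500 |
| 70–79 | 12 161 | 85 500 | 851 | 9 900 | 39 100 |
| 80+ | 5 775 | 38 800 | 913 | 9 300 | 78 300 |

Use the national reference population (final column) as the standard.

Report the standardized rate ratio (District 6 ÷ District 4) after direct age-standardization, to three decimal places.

1.541

Age-specific rates per 1 000 for District 6: 7.420, 55.290, 142.234, 148.840.
For District 4: 6.508, 35.133, 85.960, 98.172.
Standard total = 247 600; weights = 0.3663, 0.1595, 0.1579, 0.3162.
District 6: 0.3663×7.420 + 0.1595×55.290 + 0.1579×142.234 + 0.3162×148.840 = 81.0682 per 1 000.
District 4: 0.3663×6.508 + 0.1595×35.133 + 0.1579×85.960 + 0.3162×98.172 = 52.6088 per 1 000.
Ratio = 81.0682 ÷ 52.6088 = 1.54096.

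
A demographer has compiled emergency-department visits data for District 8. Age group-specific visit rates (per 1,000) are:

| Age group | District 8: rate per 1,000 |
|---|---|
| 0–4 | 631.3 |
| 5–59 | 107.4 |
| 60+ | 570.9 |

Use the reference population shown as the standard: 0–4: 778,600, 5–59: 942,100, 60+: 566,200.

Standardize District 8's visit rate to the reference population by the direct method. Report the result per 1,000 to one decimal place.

400.5

Standard total = 2,286,900; weights = 0.3405, 0.4120, 0.2476.
Standardized rate: 0.3405×631.3 + 0.4120×107.4 + 0.2476×570.9 = 400.5227 per 1,000.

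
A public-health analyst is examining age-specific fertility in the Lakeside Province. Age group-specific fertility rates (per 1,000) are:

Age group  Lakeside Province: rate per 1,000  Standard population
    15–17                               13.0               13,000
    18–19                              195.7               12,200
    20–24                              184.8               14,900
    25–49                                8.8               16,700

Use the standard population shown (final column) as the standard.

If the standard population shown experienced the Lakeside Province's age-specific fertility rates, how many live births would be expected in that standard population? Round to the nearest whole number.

Expected live births = Σ (standard pop × age-specific rate ÷ 1,000)
= 13,000×13.0/1,000 + 12,200×195.7/1,000 + 14,900×184.8/1,000 + 16,700×8.8/1,000
= 169.00 + 2387.54 + 2753.52 + 146.96 = 5457.02.

5457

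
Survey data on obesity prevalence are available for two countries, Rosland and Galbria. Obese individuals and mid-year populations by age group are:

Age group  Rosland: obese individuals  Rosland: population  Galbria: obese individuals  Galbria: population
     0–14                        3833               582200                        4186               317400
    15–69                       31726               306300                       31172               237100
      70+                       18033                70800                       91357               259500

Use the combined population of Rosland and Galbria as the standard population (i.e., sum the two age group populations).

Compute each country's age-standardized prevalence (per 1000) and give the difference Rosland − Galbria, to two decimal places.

Age-specific rates per 1000 for Rosland: 6.584, 103.578, 254.703.
For Galbria: 13.188, 131.472, 352.050.
Combined standard total = 1773300; weights = 0.5073, 0.3064, 0.1863.
Rosland: 0.5073×6.584 + 0.3064×103.578 + 0.1863×254.703 = 82.5216 per 1000.
Galbria: 0.5073×13.188 + 0.3064×131.472 + 0.1863×352.050 = 112.5519 per 1000.
Difference = 82.5216 − 112.5519 = -30.0303.

-30.03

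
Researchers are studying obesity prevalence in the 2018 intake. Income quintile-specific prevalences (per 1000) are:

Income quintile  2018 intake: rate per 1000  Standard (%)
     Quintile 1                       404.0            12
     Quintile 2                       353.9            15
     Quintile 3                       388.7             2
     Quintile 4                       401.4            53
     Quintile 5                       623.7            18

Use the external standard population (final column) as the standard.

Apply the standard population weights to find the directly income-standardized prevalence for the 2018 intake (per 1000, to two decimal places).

434.35

Standard weights: 0.12, 0.15, 0.02, 0.53, 0.18.
Standardized rate: 0.1200×404.0 + 0.1500×353.9 + 0.0200×388.7 + 0.5300×401.4 + 0.1800×623.7 = 434.3470 per 1000.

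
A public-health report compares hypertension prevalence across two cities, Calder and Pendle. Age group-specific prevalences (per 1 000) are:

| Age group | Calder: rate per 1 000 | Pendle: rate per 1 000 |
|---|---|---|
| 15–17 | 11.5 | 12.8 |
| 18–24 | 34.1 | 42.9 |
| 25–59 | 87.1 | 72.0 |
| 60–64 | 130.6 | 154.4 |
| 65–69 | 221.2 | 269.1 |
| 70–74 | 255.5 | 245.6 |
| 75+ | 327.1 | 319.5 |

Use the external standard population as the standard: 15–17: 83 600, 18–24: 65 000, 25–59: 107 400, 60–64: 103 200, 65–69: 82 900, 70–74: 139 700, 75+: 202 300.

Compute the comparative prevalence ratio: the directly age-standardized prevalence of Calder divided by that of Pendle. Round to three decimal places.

Standard total = 784 100; weights = 0.1066, 0.0829, 0.1370, 0.1316, 0.1057, 0.1782, 0.2580.
Calder: 0.1066×11.5 + 0.0829×34.1 + 0.1370×87.1 + 0.1316×130.6 + 0.1057×221.2 + 0.1782×255.5 + 0.2580×327.1 = 186.4731 per 1 000.
Pendle: 0.1066×12.8 + 0.0829×42.9 + 0.1370×72.0 + 0.1316×154.4 + 0.1057×269.1 + 0.1782×245.6 + 0.2580×319.5 = 189.7450 per 1 000.
Ratio = 186.4731 ÷ 189.7450 = 0.98276.

0.983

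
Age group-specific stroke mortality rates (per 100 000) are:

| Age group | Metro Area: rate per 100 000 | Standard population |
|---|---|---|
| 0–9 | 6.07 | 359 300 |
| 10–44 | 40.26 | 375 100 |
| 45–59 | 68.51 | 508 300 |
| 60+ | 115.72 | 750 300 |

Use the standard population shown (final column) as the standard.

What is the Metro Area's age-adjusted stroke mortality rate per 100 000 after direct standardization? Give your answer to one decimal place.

Standard total = 1 993 000; weights = 0.1803, 0.1882, 0.2550, 0.3765.
Standardized rate: 0.1803×6.07 + 0.1882×40.26 + 0.2550×68.51 + 0.3765×115.72 = 69.7094 per 100 000.

69.7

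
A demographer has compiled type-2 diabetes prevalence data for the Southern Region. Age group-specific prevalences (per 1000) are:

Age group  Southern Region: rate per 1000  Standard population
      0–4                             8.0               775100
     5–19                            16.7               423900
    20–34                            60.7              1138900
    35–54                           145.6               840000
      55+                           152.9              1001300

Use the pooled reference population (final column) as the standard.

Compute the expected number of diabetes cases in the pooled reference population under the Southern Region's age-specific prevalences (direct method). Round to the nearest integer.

Expected diabetes cases = Σ (standard pop × age-specific rate ÷ 1000)
= 775100×8.0/1000 + 423900×16.7/1000 + 1138900×60.7/1000 + 840000×145.6/1000 + 1001300×152.9/1000
= 6200.80 + 7079.13 + 69131.23 + 122304.00 + 153098.77 = 357813.93.

357814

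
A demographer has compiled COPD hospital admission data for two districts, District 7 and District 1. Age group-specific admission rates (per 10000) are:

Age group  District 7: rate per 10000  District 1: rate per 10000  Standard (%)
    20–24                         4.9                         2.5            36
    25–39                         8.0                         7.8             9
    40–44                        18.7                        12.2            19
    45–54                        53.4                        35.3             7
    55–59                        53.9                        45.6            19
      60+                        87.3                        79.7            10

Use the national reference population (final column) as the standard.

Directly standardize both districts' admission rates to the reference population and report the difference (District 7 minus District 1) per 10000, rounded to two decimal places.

Standard weights: 0.36, 0.09, 0.19, 0.07, 0.19, 0.10.
District 7: 0.3600×4.9 + 0.0900×8.0 + 0.1900×18.7 + 0.0700×53.4 + 0.1900×53.9 + 0.1000×87.3 = 28.7460 per 10000.
District 1: 0.3600×2.5 + 0.0900×7.8 + 0.1900×12.2 + 0.0700×35.3 + 0.1900×45.6 + 0.1000×79.7 = 23.0250 per 10000.
Difference = 28.7460 − 23.0250 = 5.7210.

5.72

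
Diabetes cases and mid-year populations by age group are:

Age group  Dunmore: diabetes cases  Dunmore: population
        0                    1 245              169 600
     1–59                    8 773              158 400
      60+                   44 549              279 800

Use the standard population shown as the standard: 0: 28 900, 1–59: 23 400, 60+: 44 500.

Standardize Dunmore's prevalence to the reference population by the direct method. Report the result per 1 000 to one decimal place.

88.8

Age-specific rates per 1 000 for Dunmore: 7.341, 55.385, 159.217.
Standard total = 96 800; weights = 0.2986, 0.2417, 0.4597.
Standardized rate: 0.2986×7.341 + 0.2417×55.385 + 0.4597×159.217 = 88.7741 per 1 000.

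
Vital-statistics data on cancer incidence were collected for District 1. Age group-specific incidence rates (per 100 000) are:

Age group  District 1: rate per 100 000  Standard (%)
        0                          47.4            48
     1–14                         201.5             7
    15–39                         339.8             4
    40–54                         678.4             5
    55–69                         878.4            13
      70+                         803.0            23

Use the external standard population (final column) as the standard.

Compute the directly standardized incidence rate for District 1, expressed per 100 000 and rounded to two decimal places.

383.25

Standard weights: 0.48, 0.07, 0.04, 0.05, 0.13, 0.23.
Standardized rate: 0.4800×47.4 + 0.0700×201.5 + 0.0400×339.8 + 0.0500×678.4 + 0.1300×878.4 + 0.2300×803.0 = 383.2510 per 100 000.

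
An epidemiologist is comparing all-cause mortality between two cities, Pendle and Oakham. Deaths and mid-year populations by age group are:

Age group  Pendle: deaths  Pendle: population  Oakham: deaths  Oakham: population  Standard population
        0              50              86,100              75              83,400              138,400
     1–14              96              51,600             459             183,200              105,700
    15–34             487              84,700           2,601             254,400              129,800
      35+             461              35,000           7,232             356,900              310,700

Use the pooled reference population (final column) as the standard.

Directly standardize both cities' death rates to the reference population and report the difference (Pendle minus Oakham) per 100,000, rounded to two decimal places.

Age-specific rates per 100,000 for Pendle: 58.07, 186.05, 574.97, 1317.14.
For Oakham: 89.93, 250.55, 1022.41, 2026.34.
Standard total = 684,600; weights = 0.2022, 0.1544, 0.1896, 0.4538.
Pendle: 0.2022×58.07 + 0.1544×186.05 + 0.1896×574.97 + 0.4538×1317.14 = 747.2535 per 100,000.
Oakham: 0.2022×89.93 + 0.1544×250.55 + 0.1896×1022.41 + 0.4538×2026.34 = 1170.3479 per 100,000.
Difference = 747.2535 − 1170.3479 = -423.0944.

-423.09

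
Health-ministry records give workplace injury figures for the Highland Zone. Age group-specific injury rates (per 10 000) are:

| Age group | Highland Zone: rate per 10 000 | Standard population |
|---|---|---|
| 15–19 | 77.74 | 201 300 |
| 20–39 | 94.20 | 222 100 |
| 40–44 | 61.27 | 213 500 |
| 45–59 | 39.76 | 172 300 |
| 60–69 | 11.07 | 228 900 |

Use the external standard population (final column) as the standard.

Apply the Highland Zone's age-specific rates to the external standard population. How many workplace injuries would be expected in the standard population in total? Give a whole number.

5904

Expected workplace injuries = Σ (standard pop × age-specific rate ÷ 10 000)
= 201 300×77.74/10 000 + 222 100×94.20/10 000 + 213 500×61.27/10 000 + 172 300×39.76/10 000 + 228 900×11.07/10 000
= 1564.91 + 2092.18 + 1308.11 + 685.06 + 253.39 = 5903.66.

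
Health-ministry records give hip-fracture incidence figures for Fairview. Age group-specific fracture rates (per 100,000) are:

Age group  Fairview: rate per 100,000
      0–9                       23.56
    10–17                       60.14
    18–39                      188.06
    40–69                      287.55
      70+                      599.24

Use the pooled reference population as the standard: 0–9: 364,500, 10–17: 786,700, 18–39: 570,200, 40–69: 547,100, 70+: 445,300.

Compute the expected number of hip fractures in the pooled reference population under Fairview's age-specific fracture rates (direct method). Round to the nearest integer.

Expected hip fractures = Σ (standard pop × age-specific rate ÷ 100,000)
= 364,500×23.56/100,000 + 786,700×60.14/100,000 + 570,200×188.06/100,000 + 547,100×287.55/100,000 + 445,300×599.24/100,000
= 85.88 + 473.12 + 1072.32 + 1573.19 + 2668.42 = 5872.92.

5873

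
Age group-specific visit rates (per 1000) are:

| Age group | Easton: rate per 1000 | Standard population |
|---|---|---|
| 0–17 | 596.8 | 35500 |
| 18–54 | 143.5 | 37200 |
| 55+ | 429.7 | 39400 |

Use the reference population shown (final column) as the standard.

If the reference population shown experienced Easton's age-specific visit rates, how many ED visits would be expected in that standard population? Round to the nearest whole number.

43455

Expected ED visits = Σ (standard pop × age-specific rate ÷ 1000)
= 35500×596.8/1000 + 37200×143.5/1000 + 39400×429.7/1000
= 21186.40 + 5338.20 + 16930.18 = 43454.78.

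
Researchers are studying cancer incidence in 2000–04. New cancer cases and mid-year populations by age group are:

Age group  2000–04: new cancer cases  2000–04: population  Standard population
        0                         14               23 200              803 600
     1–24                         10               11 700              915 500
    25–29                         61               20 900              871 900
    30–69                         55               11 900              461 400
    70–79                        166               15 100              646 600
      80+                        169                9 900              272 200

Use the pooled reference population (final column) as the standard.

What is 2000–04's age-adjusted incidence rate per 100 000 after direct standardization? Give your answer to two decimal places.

445.70

Age-specific rates per 100 000 for 2000–04: 60.34, 85.47, 291.87, 462.18, 1099.34, 1707.07.
Standard total = 3 971 200; weights = 0.2024, 0.2305, 0.2196, 0.1162, 0.1628, 0.0685.
Standardized rate: 0.2024×60.34 + 0.2305×85.47 + 0.2196×291.87 + 0.1162×462.18 + 0.1628×1099.34 + 0.0685×1707.07 = 445.7009 per 100 000.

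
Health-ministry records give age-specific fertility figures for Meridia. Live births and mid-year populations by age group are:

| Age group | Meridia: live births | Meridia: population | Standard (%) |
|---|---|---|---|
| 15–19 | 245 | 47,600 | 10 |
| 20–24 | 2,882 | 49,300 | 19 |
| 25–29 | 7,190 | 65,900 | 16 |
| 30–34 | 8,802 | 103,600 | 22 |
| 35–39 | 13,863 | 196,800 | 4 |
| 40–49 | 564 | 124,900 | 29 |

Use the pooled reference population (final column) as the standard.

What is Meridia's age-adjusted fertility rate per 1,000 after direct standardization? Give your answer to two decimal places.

Age-specific rates per 1,000 for Meridia: 5.147, 58.458, 109.105, 84.961, 70.442, 4.516.
Standard weights: 0.10, 0.19, 0.16, 0.22, 0.04, 0.29.
Standardized rate: 0.1000×5.147 + 0.1900×58.458 + 0.1600×109.105 + 0.2200×84.961 + 0.0400×70.442 + 0.2900×4.516 = 51.8973 per 1,000.

51.90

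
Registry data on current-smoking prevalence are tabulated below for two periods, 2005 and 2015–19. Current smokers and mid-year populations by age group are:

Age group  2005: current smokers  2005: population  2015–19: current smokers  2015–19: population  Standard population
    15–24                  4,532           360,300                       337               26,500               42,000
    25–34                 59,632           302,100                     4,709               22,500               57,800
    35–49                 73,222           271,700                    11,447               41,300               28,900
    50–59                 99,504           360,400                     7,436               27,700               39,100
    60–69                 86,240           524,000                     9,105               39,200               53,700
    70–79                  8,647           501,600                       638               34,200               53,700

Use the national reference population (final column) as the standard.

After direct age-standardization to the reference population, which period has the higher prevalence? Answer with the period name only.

2015–19

Age-specific rates per 1,000 for 2005: 12.578, 197.392, 269.496, 276.093, 164.580, 17.239.
For 2015–19: 12.717, 209.289, 277.167, 268.448, 232.270, 18.655.
Standard total = 275,200; weights = 0.1526, 0.2100, 0.1050, 0.1421, 0.1951, 0.1951.
2005: 0.1526×12.578 + 0.2100×197.392 + 0.1050×269.496 + 0.1421×276.093 + 0.1951×164.580 + 0.1951×17.239 = 146.3840 per 1,000.
2015–19: 0.1526×12.717 + 0.2100×209.289 + 0.1050×277.167 + 0.1421×268.448 + 0.1951×232.270 + 0.1951×18.655 = 162.1081 per 1,000.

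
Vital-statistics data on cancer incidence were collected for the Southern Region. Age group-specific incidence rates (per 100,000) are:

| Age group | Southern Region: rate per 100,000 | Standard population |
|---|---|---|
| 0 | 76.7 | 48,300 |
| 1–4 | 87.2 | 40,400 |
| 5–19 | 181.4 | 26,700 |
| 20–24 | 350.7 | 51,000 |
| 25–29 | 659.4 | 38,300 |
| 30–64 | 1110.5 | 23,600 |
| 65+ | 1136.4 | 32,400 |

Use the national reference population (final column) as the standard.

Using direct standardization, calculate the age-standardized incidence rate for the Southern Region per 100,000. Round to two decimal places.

Standard total = 260,700; weights = 0.1853, 0.1550, 0.1024, 0.1956, 0.1469, 0.0905, 0.1243.
Standardized rate: 0.1853×76.7 + 0.1550×87.2 + 0.1024×181.4 + 0.1956×350.7 + 0.1469×659.4 + 0.0905×1110.5 + 0.1243×1136.4 = 453.5433 per 100,000.

453.54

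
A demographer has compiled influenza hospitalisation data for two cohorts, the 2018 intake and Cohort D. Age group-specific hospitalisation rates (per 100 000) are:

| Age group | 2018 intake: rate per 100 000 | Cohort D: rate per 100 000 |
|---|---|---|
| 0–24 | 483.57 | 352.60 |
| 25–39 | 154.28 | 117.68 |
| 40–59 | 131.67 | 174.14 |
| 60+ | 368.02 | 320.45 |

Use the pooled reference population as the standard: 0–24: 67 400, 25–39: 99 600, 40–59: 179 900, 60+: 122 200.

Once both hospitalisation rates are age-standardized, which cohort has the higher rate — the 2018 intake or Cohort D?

2018 intake

Standard total = 469 100; weights = 0.1437, 0.2123, 0.3835, 0.2605.
The 2018 intake: 0.1437×483.57 + 0.2123×154.28 + 0.3835×131.67 + 0.2605×368.02 = 248.6003 per 100 000.
Cohort D: 0.1437×352.60 + 0.2123×117.68 + 0.3835×174.14 + 0.2605×320.45 = 225.9069 per 100 000.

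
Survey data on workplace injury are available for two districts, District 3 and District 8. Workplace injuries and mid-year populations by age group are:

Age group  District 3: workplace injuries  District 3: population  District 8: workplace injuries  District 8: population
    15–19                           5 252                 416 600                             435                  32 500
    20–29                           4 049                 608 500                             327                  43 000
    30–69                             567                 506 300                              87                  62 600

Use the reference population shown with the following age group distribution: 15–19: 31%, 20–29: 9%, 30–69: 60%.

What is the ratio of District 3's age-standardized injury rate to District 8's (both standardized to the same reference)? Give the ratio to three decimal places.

0.914

Age-specific rates per 10 000 for District 3: 126.07, 66.54, 11.20.
For District 8: 133.85, 76.05, 13.90.
Standard weights: 0.31, 0.09, 0.60.
District 3: 0.3100×126.07 + 0.0900×66.54 + 0.6000×11.20 = 51.7891 per 10 000.
District 8: 0.3100×133.85 + 0.0900×76.05 + 0.6000×13.90 = 56.6752 per 10 000.
Ratio = 51.7891 ÷ 56.6752 = 0.91379.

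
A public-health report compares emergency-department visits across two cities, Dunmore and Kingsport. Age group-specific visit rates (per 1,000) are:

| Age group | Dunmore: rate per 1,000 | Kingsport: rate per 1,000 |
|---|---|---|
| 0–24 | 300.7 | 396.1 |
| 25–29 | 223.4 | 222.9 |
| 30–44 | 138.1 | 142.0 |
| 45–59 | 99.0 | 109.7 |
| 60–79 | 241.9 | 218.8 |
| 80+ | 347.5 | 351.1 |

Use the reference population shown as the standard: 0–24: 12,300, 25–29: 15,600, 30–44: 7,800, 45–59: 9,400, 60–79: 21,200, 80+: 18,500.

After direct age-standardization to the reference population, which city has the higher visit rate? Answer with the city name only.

Standard total = 84,800; weights = 0.1450, 0.1840, 0.0920, 0.1108, 0.2500, 0.2182.
Dunmore: 0.1450×300.7 + 0.1840×223.4 + 0.0920×138.1 + 0.1108×99.0 + 0.2500×241.9 + 0.2182×347.5 = 244.6752 per 1,000.
Kingsport: 0.1450×396.1 + 0.1840×222.9 + 0.0920×142.0 + 0.1108×109.7 + 0.2500×218.8 + 0.2182×351.1 = 254.9759 per 1,000.

Kingsport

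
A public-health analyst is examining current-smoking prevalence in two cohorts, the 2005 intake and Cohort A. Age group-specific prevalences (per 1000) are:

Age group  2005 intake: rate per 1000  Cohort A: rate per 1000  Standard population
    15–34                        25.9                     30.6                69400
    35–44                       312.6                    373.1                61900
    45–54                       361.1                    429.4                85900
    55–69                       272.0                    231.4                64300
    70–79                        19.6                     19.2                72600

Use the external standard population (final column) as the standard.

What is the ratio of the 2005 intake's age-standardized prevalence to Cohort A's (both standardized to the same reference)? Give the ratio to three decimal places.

Standard total = 354100; weights = 0.1960, 0.1748, 0.2426, 0.1816, 0.2050.
The 2005 intake: 0.1960×25.9 + 0.1748×312.6 + 0.2426×361.1 + 0.1816×272.0 + 0.2050×19.6 = 200.7299 per 1000.
Cohort A: 0.1960×30.6 + 0.1748×373.1 + 0.2426×429.4 + 0.1816×231.4 + 0.2050×19.2 = 221.3412 per 1000.
Ratio = 200.7299 ÷ 221.3412 = 0.90688.

0.907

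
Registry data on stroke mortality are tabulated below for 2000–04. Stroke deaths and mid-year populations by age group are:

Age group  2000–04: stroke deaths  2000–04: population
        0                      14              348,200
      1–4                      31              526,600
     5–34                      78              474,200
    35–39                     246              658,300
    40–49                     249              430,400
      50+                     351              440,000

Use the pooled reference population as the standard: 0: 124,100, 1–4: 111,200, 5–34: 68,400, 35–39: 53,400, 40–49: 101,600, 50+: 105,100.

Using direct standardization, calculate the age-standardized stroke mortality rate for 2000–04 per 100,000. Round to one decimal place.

Age-specific rates per 100,000 for 2000–04: 4.02, 5.89, 16.45, 37.37, 57.85, 79.77.
Standard total = 563,800; weights = 0.2201, 0.1972, 0.1213, 0.0947, 0.1802, 0.1864.
Standardized rate: 0.2201×4.02 + 0.1972×5.89 + 0.1213×16.45 + 0.0947×37.37 + 0.1802×57.85 + 0.1864×79.77 = 32.8772 per 100,000.

32.9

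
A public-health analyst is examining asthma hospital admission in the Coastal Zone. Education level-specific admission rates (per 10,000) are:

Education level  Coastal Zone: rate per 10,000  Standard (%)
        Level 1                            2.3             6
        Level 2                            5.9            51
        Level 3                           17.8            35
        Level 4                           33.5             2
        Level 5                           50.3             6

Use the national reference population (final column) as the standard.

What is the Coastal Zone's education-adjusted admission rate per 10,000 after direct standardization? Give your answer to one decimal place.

13.1

Standard weights: 0.06, 0.51, 0.35, 0.02, 0.06.
Standardized rate: 0.0600×2.3 + 0.5100×5.9 + 0.3500×17.8 + 0.0200×33.5 + 0.0600×50.3 = 13.0650 per 10,000.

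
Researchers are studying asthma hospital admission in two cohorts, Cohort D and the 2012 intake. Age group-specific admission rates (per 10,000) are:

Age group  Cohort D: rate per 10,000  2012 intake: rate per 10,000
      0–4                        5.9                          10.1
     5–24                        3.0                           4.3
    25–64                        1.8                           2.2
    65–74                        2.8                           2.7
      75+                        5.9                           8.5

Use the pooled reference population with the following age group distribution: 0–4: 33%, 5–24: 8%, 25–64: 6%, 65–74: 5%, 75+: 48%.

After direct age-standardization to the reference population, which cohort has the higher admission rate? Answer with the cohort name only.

2012 intake

Standard weights: 0.33, 0.08, 0.06, 0.05, 0.48.
Cohort D: 0.3300×5.9 + 0.0800×3.0 + 0.0600×1.8 + 0.0500×2.8 + 0.4800×5.9 = 5.2670 per 10,000.
The 2012 intake: 0.3300×10.1 + 0.0800×4.3 + 0.0600×2.2 + 0.0500×2.7 + 0.4800×8.5 = 8.0240 per 10,000.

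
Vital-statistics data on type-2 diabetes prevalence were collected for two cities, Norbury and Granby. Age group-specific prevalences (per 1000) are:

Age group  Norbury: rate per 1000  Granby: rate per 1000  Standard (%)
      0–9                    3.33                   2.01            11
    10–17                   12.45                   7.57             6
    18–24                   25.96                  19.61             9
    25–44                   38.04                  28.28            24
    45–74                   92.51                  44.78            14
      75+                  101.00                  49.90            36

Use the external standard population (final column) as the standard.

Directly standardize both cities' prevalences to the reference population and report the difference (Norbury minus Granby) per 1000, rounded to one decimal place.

28.4

Standard weights: 0.11, 0.06, 0.09, 0.24, 0.14, 0.36.
Norbury: 0.1100×3.33 + 0.0600×12.45 + 0.0900×25.96 + 0.2400×38.04 + 0.1400×92.51 + 0.3600×101.00 = 61.8907 per 1000.
Granby: 0.1100×2.01 + 0.0600×7.57 + 0.0900×19.61 + 0.2400×28.28 + 0.1400×44.78 + 0.3600×49.90 = 33.4606 per 1000.
Difference = 61.8907 − 33.4606 = 28.4301.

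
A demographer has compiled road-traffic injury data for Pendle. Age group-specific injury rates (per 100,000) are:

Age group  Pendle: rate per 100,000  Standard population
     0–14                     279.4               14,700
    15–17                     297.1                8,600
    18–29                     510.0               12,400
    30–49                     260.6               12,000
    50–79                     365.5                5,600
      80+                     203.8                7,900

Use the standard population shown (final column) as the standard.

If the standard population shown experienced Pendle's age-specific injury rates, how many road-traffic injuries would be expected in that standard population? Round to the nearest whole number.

Expected road-traffic injuries = Σ (standard pop × age-specific rate ÷ 100,000)
= 14,700×279.4/100,000 + 8,600×297.1/100,000 + 12,400×510.0/100,000 + 12,000×260.6/100,000 + 5,600×365.5/100,000 + 7,900×203.8/100,000
= 41.07 + 25.55 + 63.24 + 31.27 + 20.47 + 16.10 = 197.70.

198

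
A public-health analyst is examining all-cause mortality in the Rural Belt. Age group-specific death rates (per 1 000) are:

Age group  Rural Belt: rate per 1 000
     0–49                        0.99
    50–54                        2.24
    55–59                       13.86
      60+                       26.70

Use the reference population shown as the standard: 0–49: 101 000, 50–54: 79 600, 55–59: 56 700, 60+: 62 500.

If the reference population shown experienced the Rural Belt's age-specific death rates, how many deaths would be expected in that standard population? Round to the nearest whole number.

Expected deaths = Σ (standard pop × age-specific rate ÷ 1 000)
= 101 000×0.99/1 000 + 79 600×2.24/1 000 + 56 700×13.86/1 000 + 62 500×26.70/1 000
= 99.99 + 178.30 + 785.86 + 1668.75 = 2732.91.

2733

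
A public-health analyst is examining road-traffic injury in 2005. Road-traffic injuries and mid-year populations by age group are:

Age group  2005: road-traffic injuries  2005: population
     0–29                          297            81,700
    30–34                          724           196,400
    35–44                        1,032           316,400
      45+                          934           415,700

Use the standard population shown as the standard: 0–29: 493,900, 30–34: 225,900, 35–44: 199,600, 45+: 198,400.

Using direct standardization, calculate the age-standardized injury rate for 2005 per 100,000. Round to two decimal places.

Age-specific rates per 100,000 for 2005: 363.53, 368.64, 326.17, 224.68.
Standard total = 1,117,800; weights = 0.4419, 0.2021, 0.1786, 0.1775.
Standardized rate: 0.4419×363.53 + 0.2021×368.64 + 0.1786×326.17 + 0.1775×224.68 = 333.2438 per 100,000.

333.24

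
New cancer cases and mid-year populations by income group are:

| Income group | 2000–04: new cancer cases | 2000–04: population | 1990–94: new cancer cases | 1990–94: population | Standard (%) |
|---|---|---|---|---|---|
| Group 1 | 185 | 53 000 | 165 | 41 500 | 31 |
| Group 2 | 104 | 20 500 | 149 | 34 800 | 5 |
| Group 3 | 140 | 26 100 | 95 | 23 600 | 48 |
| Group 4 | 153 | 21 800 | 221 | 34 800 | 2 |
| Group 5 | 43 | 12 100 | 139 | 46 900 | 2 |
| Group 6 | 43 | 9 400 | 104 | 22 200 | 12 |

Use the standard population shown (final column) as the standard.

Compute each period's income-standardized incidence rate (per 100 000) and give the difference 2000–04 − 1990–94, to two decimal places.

Income-specific rates per 100 000 for 2000–04: 349.06, 507.32, 536.40, 701.83, 355.37, 457.45.
For 1990–94: 397.59, 428.16, 402.54, 635.06, 296.38, 468.47.
Standard weights: 0.31, 0.05, 0.48, 0.02, 0.02, 0.12.
2000–04: 0.3100×349.06 + 0.0500×507.32 + 0.4800×536.40 + 0.0200×701.83 + 0.0200×355.37 + 0.1200×457.45 = 467.0824 per 100 000.
1990–94: 0.3100×397.59 + 0.0500×428.16 + 0.4800×402.54 + 0.0200×635.06 + 0.0200×296.38 + 0.1200×468.47 = 412.7263 per 100 000.
Difference = 467.0824 − 412.7263 = 54.3561.

54.36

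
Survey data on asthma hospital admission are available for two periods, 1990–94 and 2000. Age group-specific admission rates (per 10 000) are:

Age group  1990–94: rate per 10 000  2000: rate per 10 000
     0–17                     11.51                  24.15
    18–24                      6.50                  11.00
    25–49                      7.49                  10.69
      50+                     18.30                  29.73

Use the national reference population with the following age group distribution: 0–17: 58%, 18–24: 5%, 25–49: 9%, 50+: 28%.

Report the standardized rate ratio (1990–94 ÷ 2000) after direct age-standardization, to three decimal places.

0.537

Standard weights: 0.58, 0.05, 0.09, 0.28.
1990–94: 0.5800×11.51 + 0.0500×6.50 + 0.0900×7.49 + 0.2800×18.30 = 12.7989 per 10 000.
2000: 0.5800×24.15 + 0.0500×11.00 + 0.0900×10.69 + 0.2800×29.73 = 23.8435 per 10 000.
Ratio = 12.7989 ÷ 23.8435 = 0.53679.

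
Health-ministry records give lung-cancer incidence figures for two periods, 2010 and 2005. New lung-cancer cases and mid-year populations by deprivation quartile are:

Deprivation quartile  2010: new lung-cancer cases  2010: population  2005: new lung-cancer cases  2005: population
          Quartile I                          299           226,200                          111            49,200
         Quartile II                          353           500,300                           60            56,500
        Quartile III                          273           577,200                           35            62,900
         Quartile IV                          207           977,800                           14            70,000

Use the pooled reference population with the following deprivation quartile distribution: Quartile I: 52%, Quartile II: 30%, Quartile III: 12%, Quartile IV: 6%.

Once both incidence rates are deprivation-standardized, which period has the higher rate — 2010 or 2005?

Deprivation-specific rates per 100,000 for 2010: 132.18, 70.56, 47.30, 21.17.
For 2005: 225.61, 106.19, 55.64, 20.00.
Standard weights: 0.52, 0.30, 0.12, 0.06.
2010: 0.5200×132.18 + 0.3000×70.56 + 0.1200×47.30 + 0.0600×21.17 = 96.8488 per 100,000.
2005: 0.5200×225.61 + 0.3000×106.19 + 0.1200×55.64 + 0.0600×20.00 = 157.0527 per 100,000.

2005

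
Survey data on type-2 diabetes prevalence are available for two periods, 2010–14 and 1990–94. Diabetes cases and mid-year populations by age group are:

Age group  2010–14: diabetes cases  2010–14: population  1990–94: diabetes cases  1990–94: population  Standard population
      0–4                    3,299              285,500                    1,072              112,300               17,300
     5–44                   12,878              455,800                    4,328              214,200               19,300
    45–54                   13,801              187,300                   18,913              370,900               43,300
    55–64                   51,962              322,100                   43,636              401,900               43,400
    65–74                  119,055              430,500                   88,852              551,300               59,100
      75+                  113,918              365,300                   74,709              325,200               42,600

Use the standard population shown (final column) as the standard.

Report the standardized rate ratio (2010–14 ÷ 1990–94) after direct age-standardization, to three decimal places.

1.514

Age-specific rates per 1,000 for 2010–14: 11.555, 28.254, 73.684, 161.323, 276.551, 311.848.
For 1990–94: 9.546, 20.205, 50.992, 108.574, 161.168, 229.732.
Standard total = 225,000; weights = 0.0769, 0.0858, 0.1924, 0.1929, 0.2627, 0.1893.
2010–14: 0.0769×11.555 + 0.0858×28.254 + 0.1924×73.684 + 0.1929×161.323 + 0.2627×276.551 + 0.1893×311.848 = 180.2932 per 1,000.
1990–94: 0.0769×9.546 + 0.0858×20.205 + 0.1924×50.992 + 0.1929×108.574 + 0.2627×161.168 + 0.1893×229.732 = 119.0526 per 1,000.
Ratio = 180.2932 ÷ 119.0526 = 1.51440.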